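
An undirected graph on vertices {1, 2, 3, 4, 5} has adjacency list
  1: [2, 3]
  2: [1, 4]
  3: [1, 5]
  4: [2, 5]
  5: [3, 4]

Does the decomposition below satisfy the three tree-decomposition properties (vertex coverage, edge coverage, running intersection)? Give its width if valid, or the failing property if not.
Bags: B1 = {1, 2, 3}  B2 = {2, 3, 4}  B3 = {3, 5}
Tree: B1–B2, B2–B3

No — edge (4,5) lies in no bag.

A tree decomposition must satisfy three properties: every vertex lies in some bag; for every edge, both endpoints lie together in some bag; and for every vertex, the bags containing it form a connected subtree. Here edge (4,5) lies in no bag, so the decomposition is invalid.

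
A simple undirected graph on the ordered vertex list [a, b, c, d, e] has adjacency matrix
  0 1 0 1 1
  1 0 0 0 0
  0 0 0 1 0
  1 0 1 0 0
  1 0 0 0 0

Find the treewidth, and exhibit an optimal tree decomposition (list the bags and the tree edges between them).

Treewidth 1.
One optimal decomposition is:
Bags: B1 = {a, b}  B2 = {a, e}  B3 = {a, d}  B4 = {c, d}
Tree: B1–B2, B2–B3, B3–B4

Every bag has size at most 2, so the width is 2 − 1 = 1 and tw(G) ≤ 1. Since G has at least one edge (e.g. a–b), it is not an edgeless graph, so tw(G) ≥ 1. Therefore the treewidth is 1.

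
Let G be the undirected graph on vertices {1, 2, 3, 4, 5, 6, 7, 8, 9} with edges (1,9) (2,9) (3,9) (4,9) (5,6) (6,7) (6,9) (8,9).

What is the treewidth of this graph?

A width-1 tree decomposition is:
Bags: B1 = {4, 9}  B2 = {6, 9}  B3 = {1, 9}  B4 = {8, 9}  B5 = {5, 6}  B6 = {2, 9}  B7 = {6, 7}  B8 = {3, 9}
Tree: B1–B2, B2–B3, B3–B4, B2–B5, B4–B6, B2–B7, B6–B8
Each bag holds 2 vertices, so the decomposition has width 1, which upper-bounds the treewidth. Since G has at least one edge (e.g. 9–4), it is not an edgeless graph, so tw(G) ≥ 1. Therefore the treewidth is 1.

1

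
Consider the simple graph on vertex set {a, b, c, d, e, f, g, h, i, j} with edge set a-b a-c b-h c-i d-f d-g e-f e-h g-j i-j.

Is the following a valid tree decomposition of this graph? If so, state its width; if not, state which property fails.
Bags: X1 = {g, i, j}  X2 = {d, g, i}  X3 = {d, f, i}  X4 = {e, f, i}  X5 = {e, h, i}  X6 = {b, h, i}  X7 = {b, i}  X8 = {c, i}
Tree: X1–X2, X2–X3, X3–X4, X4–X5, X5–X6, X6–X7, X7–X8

A tree decomposition must satisfy three properties: every vertex lies in some bag; for every edge, both endpoints lie together in some bag; and for every vertex, the bags containing it form a connected subtree. Here vertex a appears in no bag, so the decomposition is invalid.

No — vertex a appears in no bag.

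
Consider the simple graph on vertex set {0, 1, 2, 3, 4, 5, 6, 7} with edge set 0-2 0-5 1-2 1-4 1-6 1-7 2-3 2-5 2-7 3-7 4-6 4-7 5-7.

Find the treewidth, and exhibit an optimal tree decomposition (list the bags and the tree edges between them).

Every bag has size at most 3, so the width is 3 − 1 = 2 and tw(G) ≤ 2. For the lower bound, the 3 vertices {0, 2, 5} are pairwise adjacent, and any tree decomposition puts a clique entirely inside one bag — forcing width ≥ 2. Therefore the treewidth is 2.

Treewidth 2.
Bags: B1 = {1, 2, 7}  B2 = {1, 4, 7}  B3 = {1, 4, 6}  B4 = {2, 5, 7}  B5 = {2, 3, 7}  B6 = {0, 2, 5}
Tree: B1–B2, B2–B3, B1–B4, B1–B5, B4–B6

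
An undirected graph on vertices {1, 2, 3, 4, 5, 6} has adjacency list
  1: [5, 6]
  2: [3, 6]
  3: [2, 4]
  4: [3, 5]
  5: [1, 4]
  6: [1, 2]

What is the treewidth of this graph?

A width-2 tree decomposition is:
Bags: B1 = {1, 2, 6}  B2 = {1, 2, 3}  B3 = {1, 3, 4}  B4 = {1, 4, 5}
Tree: B1–B2, B2–B3, B3–B4
Each bag holds 3 vertices, so the decomposition has width 2, which upper-bounds the treewidth. For the lower bound, G contains the cycle 1–6–2–3–4–5–1, so G is not a forest; only forests have treewidth ≤ 1, hence tw(G) ≥ 2. Hence tw(G) = 2 exactly.

2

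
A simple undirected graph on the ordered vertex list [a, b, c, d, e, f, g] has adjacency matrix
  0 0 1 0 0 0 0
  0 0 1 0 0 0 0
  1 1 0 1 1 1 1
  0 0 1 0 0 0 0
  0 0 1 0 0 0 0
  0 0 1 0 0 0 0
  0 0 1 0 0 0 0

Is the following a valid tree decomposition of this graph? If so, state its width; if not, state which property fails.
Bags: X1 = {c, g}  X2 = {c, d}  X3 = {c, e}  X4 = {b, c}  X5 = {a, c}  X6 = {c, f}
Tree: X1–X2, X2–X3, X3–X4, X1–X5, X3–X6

Checking the three conditions: (i) the bags cover all of {a, b, c, d, e, f, g}; (ii) for each edge, some bag contains both endpoints; (iii) the bags containing any fixed vertex form a subtree. All hold, so the decomposition is valid with width 2 − 1 = 1.

Yes; width 1.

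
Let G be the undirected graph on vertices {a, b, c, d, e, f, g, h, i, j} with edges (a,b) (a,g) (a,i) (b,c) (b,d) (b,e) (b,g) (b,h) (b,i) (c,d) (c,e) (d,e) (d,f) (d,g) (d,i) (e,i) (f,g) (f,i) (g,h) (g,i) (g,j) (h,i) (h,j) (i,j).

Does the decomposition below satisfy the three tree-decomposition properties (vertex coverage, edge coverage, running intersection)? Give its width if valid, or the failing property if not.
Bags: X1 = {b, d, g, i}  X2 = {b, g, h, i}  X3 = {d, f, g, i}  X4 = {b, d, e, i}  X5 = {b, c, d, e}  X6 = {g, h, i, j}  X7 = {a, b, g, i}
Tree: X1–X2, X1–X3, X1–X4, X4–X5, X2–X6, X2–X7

Yes; width 3.

Checking the three conditions: (i) the bags cover all of {a, b, c, d, e, f, g, h, i, j}; (ii) for each edge, some bag contains both endpoints; (iii) the bags containing any fixed vertex form a subtree. All hold, so the decomposition is valid with width 4 − 1 = 3.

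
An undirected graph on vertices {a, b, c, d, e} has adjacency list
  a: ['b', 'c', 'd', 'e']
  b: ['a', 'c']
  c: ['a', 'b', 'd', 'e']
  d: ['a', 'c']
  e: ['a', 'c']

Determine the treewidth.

A width-2 tree decomposition is:
Bags: B1 = {a, c, d}  B2 = {a, c, e}  B3 = {a, b, c}
Tree: B1–B2, B2–B3
Each bag holds 3 vertices, so the decomposition has width 2, which upper-bounds the treewidth. For the lower bound, the 3 vertices {a, c, d} are pairwise adjacent, and any tree decomposition puts a clique entirely inside one bag — forcing width ≥ 2. Therefore the treewidth is 2.

2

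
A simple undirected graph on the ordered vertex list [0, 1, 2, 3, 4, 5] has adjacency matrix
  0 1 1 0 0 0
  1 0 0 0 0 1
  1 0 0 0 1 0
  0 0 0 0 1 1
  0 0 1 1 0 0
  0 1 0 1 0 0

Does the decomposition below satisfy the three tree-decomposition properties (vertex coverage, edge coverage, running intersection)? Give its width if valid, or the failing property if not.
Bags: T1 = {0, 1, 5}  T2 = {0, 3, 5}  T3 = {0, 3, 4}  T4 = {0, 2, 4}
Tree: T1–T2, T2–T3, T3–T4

Yes; width 2.

Every vertex of G appears in some bag (union = {0, 1, 2, 3, 4, 5}); every edge is covered by a bag; and for each vertex v the set of bags containing v is connected in the bag tree. The decomposition is therefore valid. The largest bag has 3 vertices, so the width is 2.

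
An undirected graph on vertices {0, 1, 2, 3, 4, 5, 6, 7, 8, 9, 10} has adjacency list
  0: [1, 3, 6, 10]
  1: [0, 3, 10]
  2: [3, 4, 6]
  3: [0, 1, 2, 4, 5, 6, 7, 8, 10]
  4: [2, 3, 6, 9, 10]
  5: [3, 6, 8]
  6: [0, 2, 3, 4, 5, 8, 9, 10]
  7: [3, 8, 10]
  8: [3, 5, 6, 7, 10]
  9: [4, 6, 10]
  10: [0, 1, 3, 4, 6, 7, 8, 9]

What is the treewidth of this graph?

A width-3 tree decomposition is:
Bags: B1 = {3, 4, 6, 10}  B2 = {0, 3, 6, 10}  B3 = {3, 6, 8, 10}  B4 = {3, 5, 6, 8}  B5 = {3, 7, 8, 10}  B6 = {4, 6, 9, 10}  B7 = {2, 3, 4, 6}  B8 = {0, 1, 3, 10}
Tree: B1–B2, B2–B3, B3–B4, B3–B5, B1–B6, B1–B7, B2–B8
The largest bag has 4 vertices, giving width 3; this decomposition certifies tw(G) ≤ 3. Conversely, {4, 6, 9, 10} is a clique of size 4, and the vertices of any clique must share a bag in every tree decomposition; so some bag has ≥ 4 vertices and tw(G) ≥ 3. The upper and lower bounds meet at 3, so that is the treewidth.

3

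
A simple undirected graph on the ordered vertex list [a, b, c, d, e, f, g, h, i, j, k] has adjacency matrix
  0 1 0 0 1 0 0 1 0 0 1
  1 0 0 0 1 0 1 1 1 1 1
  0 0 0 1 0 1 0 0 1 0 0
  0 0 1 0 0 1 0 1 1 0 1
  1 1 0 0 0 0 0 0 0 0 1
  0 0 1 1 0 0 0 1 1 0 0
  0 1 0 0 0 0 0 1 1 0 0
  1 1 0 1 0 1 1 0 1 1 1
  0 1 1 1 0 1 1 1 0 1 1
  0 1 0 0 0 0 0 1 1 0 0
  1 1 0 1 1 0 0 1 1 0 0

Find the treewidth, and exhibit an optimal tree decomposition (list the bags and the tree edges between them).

Treewidth 3.
One optimal decomposition is:
Bags: B1 = {d, h, i, k}  B2 = {b, h, i, k}  B3 = {d, f, h, i}  B4 = {a, b, h, k}  B5 = {b, h, i, j}  B6 = {c, d, f, i}  B7 = {b, g, h, i}  B8 = {a, b, e, k}
Tree: B1–B2, B1–B3, B2–B4, B2–B5, B3–B6, B5–B7, B4–B8

Each bag holds 4 vertices, so the decomposition has width 3, which upper-bounds the treewidth. For the lower bound, the 4 vertices {a, b, e, k} are pairwise adjacent, and any tree decomposition puts a clique entirely inside one bag — forcing width ≥ 3. The upper and lower bounds meet at 3, so that is the treewidth.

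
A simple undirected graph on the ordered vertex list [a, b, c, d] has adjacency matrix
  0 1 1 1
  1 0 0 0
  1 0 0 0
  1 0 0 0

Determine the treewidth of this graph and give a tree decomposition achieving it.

Every bag has size at most 2, so the width is 2 − 1 = 1 and tw(G) ≤ 1. Any graph with an edge has treewidth ≥ 1, and G has the edge c–a. Hence tw(G) = 1 exactly.

Treewidth 1.
One optimal decomposition is:
Bags: B1 = {a, c}  B2 = {a, d}  B3 = {a, b}
Tree: B1–B2, B2–B3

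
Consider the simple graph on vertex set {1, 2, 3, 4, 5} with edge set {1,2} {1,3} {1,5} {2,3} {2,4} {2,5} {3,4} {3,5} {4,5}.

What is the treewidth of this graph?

3

A width-3 tree decomposition is:
Bags: B1 = {1, 2, 3, 5}  B2 = {2, 3, 4, 5}
Tree: B1–B2
Each bag holds 4 vertices, so the decomposition has width 3, which upper-bounds the treewidth. For the lower bound, the 4 vertices {1, 2, 3, 5} are pairwise adjacent, and any tree decomposition puts a clique entirely inside one bag — forcing width ≥ 3. Hence tw(G) = 3 exactly.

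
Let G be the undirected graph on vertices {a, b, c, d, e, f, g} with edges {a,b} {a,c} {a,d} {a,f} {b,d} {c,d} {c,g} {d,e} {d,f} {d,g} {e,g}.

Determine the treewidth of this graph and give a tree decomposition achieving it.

Treewidth 2.
Bags: B1 = {a, c, d}  B2 = {a, b, d}  B3 = {c, d, g}  B4 = {d, e, g}  B5 = {a, d, f}
Tree: B1–B2, B1–B3, B3–B4, B2–B5

Every bag has size at most 3, so the width is 3 − 1 = 2 and tw(G) ≤ 2. On the other hand G contains the 3-clique {d, e, g}. A clique must lie in a single bag of any decomposition, so no decomposition can have width below 2. Combining the bounds, tw(G) = 2.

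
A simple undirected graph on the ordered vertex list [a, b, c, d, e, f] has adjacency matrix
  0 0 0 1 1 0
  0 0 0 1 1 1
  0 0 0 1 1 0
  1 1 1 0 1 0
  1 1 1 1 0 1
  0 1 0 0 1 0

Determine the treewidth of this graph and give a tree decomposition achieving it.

Each bag holds 3 vertices, so the decomposition has width 2, which upper-bounds the treewidth. Conversely, {c, d, e} is a clique of size 3, and the vertices of any clique must share a bag in every tree decomposition; so some bag has ≥ 3 vertices and tw(G) ≥ 2. Hence tw(G) = 2 exactly.

Treewidth 2.
One optimal decomposition is:
Bags: B1 = {b, d, e}  B2 = {a, d, e}  B3 = {b, e, f}  B4 = {c, d, e}
Tree: B1–B2, B1–B3, B2–B4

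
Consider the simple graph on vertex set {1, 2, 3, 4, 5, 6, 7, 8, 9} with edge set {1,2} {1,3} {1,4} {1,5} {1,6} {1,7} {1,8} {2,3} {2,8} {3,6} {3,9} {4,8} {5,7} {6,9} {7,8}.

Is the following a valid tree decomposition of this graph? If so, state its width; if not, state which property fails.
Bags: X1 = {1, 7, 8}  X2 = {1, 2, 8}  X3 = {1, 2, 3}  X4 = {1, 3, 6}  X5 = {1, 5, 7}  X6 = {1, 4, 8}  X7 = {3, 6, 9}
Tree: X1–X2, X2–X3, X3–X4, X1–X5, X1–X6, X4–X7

Vertex coverage: the bags together contain {1, 2, 3, 4, 5, 6, 7, 8, 9}, the full vertex set. Edge coverage: each edge of G has both endpoints in at least one bag. Running intersection: for every vertex, the bags containing it form a connected subtree. All three properties hold, so this is a valid tree decomposition of width max|bag| − 1 = 2, and hence tw(G) ≤ 2.

Yes; width 2.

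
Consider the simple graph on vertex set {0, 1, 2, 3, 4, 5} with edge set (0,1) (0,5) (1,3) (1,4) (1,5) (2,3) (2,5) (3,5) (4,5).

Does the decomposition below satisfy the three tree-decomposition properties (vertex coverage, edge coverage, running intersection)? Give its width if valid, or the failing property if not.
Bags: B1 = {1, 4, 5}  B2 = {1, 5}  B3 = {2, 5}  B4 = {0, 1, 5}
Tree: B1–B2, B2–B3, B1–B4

No — vertex 3 appears in no bag.

A tree decomposition must satisfy three properties: every vertex lies in some bag; for every edge, both endpoints lie together in some bag; and for every vertex, the bags containing it form a connected subtree. Here vertex 3 appears in no bag, so the decomposition is invalid.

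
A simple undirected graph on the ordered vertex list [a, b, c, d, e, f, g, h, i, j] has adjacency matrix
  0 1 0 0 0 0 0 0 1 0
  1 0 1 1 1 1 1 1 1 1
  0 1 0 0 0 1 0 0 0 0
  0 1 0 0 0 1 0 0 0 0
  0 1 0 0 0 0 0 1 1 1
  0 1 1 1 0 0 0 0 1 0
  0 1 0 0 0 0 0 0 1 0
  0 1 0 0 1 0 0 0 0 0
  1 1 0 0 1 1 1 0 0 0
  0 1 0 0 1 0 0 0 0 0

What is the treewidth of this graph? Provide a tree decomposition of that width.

The largest bag has 3 vertices, giving width 2; this decomposition certifies tw(G) ≤ 2. Conversely, {b, d, f} is a clique of size 3, and the vertices of any clique must share a bag in every tree decomposition; so some bag has ≥ 3 vertices and tw(G) ≥ 2. Combining the bounds, tw(G) = 2.

Treewidth 2.
One optimal decomposition is:
Bags: B1 = {b, e, i}  B2 = {b, f, i}  B3 = {b, d, f}  B4 = {b, c, f}  B5 = {b, e, h}  B6 = {a, b, i}  B7 = {b, g, i}  B8 = {b, e, j}
Tree: B1–B2, B2–B3, B3–B4, B1–B5, B2–B6, B1–B7, B5–B8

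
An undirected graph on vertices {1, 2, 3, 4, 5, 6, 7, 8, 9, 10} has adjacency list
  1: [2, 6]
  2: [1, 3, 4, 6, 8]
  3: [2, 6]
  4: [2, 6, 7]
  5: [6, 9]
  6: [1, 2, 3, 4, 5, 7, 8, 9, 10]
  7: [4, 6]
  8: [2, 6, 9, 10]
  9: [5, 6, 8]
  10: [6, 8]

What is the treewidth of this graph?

2

A width-2 tree decomposition is:
Bags: B1 = {6, 8, 9}  B2 = {5, 6, 9}  B3 = {2, 6, 8}  B4 = {2, 4, 6}  B5 = {2, 3, 6}  B6 = {6, 8, 10}  B7 = {4, 6, 7}  B8 = {1, 2, 6}
Tree: B1–B2, B1–B3, B3–B4, B3–B5, B3–B6, B4–B7, B4–B8
The largest bag has 3 vertices, giving width 2; this decomposition certifies tw(G) ≤ 2. For the lower bound, the 3 vertices {2, 6, 8} are pairwise adjacent, and any tree decomposition puts a clique entirely inside one bag — forcing width ≥ 2. Therefore the treewidth is 2.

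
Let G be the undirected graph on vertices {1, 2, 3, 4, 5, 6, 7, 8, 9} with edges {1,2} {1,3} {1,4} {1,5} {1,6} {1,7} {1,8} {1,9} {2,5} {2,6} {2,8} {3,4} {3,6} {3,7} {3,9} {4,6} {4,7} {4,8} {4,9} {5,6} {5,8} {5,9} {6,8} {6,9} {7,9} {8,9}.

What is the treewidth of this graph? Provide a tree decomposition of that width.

Each bag holds 5 vertices, so the decomposition has width 4, which upper-bounds the treewidth. Conversely, {1, 4, 6, 8, 9} is a clique of size 5, and the vertices of any clique must share a bag in every tree decomposition; so some bag has ≥ 5 vertices and tw(G) ≥ 4. The upper and lower bounds meet at 4, so that is the treewidth.

Treewidth 4.
One optimal decomposition is:
Bags: B1 = {1, 4, 6, 8, 9}  B2 = {1, 5, 6, 8, 9}  B3 = {1, 3, 4, 6, 9}  B4 = {1, 2, 5, 6, 8}  B5 = {1, 3, 4, 7, 9}
Tree: B1–B2, B1–B3, B2–B4, B3–B5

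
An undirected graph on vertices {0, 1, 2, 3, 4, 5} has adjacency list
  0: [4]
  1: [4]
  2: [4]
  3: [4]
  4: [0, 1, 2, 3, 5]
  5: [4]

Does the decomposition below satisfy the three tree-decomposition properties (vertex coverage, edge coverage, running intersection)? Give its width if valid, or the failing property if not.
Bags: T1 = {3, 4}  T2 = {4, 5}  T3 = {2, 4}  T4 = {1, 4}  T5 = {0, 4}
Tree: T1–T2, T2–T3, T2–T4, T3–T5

Yes; width 1.

Checking the three conditions: (i) the bags cover all of {0, 1, 2, 3, 4, 5}; (ii) for each edge, some bag contains both endpoints; (iii) the bags containing any fixed vertex form a subtree. All hold, so the decomposition is valid with width 2 − 1 = 1.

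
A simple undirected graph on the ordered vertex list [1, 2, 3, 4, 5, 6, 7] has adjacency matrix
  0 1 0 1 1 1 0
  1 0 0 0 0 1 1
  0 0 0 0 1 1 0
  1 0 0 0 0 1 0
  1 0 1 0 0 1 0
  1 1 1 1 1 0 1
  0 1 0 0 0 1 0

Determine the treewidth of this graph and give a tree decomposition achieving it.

Treewidth 2.
One optimal decomposition is:
Bags: B1 = {2, 6, 7}  B2 = {1, 2, 6}  B3 = {1, 5, 6}  B4 = {1, 4, 6}  B5 = {3, 5, 6}
Tree: B1–B2, B2–B3, B2–B4, B3–B5

Each bag holds 3 vertices, so the decomposition has width 2, which upper-bounds the treewidth. Conversely, {1, 2, 6} is a clique of size 3, and the vertices of any clique must share a bag in every tree decomposition; so some bag has ≥ 3 vertices and tw(G) ≥ 2. The upper and lower bounds meet at 2, so that is the treewidth.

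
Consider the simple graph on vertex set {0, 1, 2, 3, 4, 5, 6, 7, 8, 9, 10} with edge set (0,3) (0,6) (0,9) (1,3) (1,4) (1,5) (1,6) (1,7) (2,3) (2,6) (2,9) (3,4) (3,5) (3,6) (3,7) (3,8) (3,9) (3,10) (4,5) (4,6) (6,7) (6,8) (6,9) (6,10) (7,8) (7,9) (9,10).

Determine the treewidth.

A width-3 tree decomposition is:
Bags: B1 = {3, 6, 9, 10}  B2 = {3, 6, 7, 9}  B3 = {3, 6, 7, 8}  B4 = {0, 3, 6, 9}  B5 = {1, 3, 6, 7}  B6 = {1, 3, 4, 6}  B7 = {1, 3, 4, 5}  B8 = {2, 3, 6, 9}
Tree: B1–B2, B2–B3, B2–B4, B2–B5, B5–B6, B6–B7, B1–B8
The largest bag has 4 vertices, giving width 3; this decomposition certifies tw(G) ≤ 3. For the lower bound, the 4 vertices {1, 3, 4, 5} are pairwise adjacent, and any tree decomposition puts a clique entirely inside one bag — forcing width ≥ 3. Therefore the treewidth is 3.

3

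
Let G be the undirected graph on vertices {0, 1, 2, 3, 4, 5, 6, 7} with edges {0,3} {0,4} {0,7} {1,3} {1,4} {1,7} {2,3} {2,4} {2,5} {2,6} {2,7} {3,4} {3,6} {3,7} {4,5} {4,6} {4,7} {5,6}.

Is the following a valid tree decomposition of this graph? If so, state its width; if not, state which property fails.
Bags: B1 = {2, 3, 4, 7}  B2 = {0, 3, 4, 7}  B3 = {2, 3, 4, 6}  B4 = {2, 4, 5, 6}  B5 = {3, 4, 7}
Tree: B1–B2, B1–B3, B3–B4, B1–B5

No — vertex 1 appears in no bag.

A tree decomposition must satisfy three properties: every vertex lies in some bag; for every edge, both endpoints lie together in some bag; and for every vertex, the bags containing it form a connected subtree. Here vertex 1 appears in no bag, so the decomposition is invalid.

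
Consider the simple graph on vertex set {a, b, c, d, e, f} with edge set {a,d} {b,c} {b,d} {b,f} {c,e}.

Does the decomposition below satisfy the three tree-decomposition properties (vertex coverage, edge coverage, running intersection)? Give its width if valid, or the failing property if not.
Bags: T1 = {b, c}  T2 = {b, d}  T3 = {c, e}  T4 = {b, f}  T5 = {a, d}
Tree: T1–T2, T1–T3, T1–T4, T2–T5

Vertex coverage: the bags together contain {a, b, c, d, e, f}, the full vertex set. Edge coverage: each edge of G has both endpoints in at least one bag. Running intersection: for every vertex, the bags containing it form a connected subtree. All three properties hold, so this is a valid tree decomposition of width max|bag| − 1 = 1, and hence tw(G) ≤ 1.

Yes; width 1.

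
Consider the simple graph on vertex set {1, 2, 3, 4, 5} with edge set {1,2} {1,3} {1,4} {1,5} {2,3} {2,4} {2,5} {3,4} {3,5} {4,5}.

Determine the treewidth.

4

A width-4 tree decomposition is:
Bags: B1 = {1, 2, 3, 4, 5}
Tree: (single bag)
A single bag containing all 5 vertices is trivially a valid decomposition of width 4. Conversely, {1, 2, 3, 4, 5} is a clique of size 5, and the vertices of any clique must share a bag in every tree decomposition; so some bag has ≥ 5 vertices and tw(G) ≥ 4. Combining the bounds, tw(G) = 4.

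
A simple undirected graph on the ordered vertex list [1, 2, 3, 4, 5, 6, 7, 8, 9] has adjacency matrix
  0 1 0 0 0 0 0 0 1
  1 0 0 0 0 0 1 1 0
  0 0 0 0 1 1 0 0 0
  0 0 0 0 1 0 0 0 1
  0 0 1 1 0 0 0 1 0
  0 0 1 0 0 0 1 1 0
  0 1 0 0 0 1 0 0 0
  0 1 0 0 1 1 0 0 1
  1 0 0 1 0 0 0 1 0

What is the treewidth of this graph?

3

A width-3 tree decomposition is:
Bags: B1 = {1, 4, 5, 9}  B2 = {1, 5, 8, 9}  B3 = {1, 2, 5, 8}  B4 = {2, 3, 5, 8}  B5 = {2, 3, 6, 8}  B6 = {2, 3, 6, 7}
Tree: B1–B2, B2–B3, B3–B4, B4–B5, B5–B6
Each bag holds 4 vertices, so the decomposition has width 3, which upper-bounds the treewidth. For the lower bound: the 4 vertex sets {1,4,9}, {5}, {8}, {2,3,6,7} are disjoint, each induces a connected subgraph, and every pair is joined by at least one edge of G. Contracting each set to a single vertex therefore yields K_{4} as a minor, and since treewidth is minor-monotone, tw(G) ≥ tw(K_{4}) = 3. Combining the bounds, tw(G) = 3.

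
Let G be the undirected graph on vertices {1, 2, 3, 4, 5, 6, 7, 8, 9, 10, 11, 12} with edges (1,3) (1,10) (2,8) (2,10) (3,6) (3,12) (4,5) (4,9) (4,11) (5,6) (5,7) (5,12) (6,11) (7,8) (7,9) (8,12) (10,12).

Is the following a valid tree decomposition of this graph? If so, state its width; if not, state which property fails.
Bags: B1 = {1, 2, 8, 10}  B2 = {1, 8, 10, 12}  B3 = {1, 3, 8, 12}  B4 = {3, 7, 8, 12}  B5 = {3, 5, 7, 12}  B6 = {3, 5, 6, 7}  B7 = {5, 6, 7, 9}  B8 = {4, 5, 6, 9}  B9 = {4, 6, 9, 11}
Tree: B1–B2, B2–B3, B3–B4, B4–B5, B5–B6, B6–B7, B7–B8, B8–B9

Vertex coverage: the bags together contain {1, 2, 3, 4, 5, 6, 7, 8, 9, 10, 11, 12}, the full vertex set. Edge coverage: each edge of G has both endpoints in at least one bag. Running intersection: for every vertex, the bags containing it form a connected subtree. All three properties hold, so this is a valid tree decomposition of width max|bag| − 1 = 3, and hence tw(G) ≤ 3.

Yes; width 3.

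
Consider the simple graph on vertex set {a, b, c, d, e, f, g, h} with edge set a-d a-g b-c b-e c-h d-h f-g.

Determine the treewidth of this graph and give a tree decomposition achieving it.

Treewidth 1.
One such decomposition:
Bags: B1 = {f, g}  B2 = {a, g}  B3 = {a, d}  B4 = {d, h}  B5 = {c, h}  B6 = {b, c}  B7 = {b, e}
Tree: B1–B2, B2–B3, B3–B4, B4–B5, B5–B6, B6–B7

The largest bag has 2 vertices, giving width 1; this decomposition certifies tw(G) ≤ 1. Since G has at least one edge (e.g. f–g), it is not an edgeless graph, so tw(G) ≥ 1. Combining the bounds, tw(G) = 1.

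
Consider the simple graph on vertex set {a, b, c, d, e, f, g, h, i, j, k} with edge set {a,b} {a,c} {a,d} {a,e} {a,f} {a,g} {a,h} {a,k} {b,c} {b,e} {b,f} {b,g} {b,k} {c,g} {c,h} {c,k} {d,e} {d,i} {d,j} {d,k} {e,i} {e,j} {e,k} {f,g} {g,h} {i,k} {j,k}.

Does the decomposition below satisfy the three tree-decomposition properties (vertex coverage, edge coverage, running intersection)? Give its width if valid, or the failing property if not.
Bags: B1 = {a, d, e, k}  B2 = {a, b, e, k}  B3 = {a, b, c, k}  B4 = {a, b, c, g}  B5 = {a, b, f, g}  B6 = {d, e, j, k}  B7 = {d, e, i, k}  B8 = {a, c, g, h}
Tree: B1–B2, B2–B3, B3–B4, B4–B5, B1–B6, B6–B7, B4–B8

Yes; width 3.

Checking the three conditions: (i) the bags cover all of {a, b, c, d, e, f, g, h, i, j, k}; (ii) for each edge, some bag contains both endpoints; (iii) the bags containing any fixed vertex form a subtree. All hold, so the decomposition is valid with width 4 − 1 = 3.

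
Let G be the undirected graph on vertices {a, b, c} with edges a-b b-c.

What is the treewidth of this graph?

A width-1 tree decomposition is:
Bags: B1 = {b, c}  B2 = {a, b}
Tree: B1–B2
Each bag holds 2 vertices, so the decomposition has width 1, which upper-bounds the treewidth. Since G has at least one edge (e.g. b–c), it is not an edgeless graph, so tw(G) ≥ 1. Combining the bounds, tw(G) = 1.

1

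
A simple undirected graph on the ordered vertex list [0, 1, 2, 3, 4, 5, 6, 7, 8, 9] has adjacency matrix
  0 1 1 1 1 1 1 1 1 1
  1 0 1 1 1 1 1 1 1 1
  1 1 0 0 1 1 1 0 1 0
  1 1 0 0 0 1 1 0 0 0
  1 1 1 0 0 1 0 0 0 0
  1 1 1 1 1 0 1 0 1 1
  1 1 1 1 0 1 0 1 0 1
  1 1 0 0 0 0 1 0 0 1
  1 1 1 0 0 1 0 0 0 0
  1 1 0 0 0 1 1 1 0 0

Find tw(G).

4

A width-4 tree decomposition is:
Bags: B1 = {0, 1, 2, 5, 6}  B2 = {0, 1, 5, 6, 9}  B3 = {0, 1, 6, 7, 9}  B4 = {0, 1, 2, 4, 5}  B5 = {0, 1, 3, 5, 6}  B6 = {0, 1, 2, 5, 8}
Tree: B1–B2, B2–B3, B1–B4, B2–B5, B1–B6
The largest bag has 5 vertices, giving width 4; this decomposition certifies tw(G) ≤ 4. For the lower bound, the 5 vertices {0, 1, 5, 6, 9} are pairwise adjacent, and any tree decomposition puts a clique entirely inside one bag — forcing width ≥ 4. Combining the bounds, tw(G) = 4.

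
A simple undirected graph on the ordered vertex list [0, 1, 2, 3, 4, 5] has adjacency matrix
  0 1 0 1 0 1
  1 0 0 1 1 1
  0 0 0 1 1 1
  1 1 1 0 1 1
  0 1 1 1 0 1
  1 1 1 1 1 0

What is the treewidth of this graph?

3

A width-3 tree decomposition is:
Bags: B1 = {0, 1, 3, 5}  B2 = {1, 3, 4, 5}  B3 = {2, 3, 4, 5}
Tree: B1–B2, B2–B3
Each bag holds 4 vertices, so the decomposition has width 3, which upper-bounds the treewidth. Conversely, {0, 1, 3, 5} is a clique of size 4, and the vertices of any clique must share a bag in every tree decomposition; so some bag has ≥ 4 vertices and tw(G) ≥ 3. Combining the bounds, tw(G) = 3.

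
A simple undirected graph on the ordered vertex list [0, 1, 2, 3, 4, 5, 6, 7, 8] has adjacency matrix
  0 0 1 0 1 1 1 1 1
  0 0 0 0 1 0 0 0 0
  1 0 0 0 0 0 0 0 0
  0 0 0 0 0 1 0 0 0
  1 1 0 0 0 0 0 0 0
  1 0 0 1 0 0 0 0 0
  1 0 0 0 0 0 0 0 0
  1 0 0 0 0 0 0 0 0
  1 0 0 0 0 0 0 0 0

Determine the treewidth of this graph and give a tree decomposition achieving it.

Every bag has size at most 2, so the width is 2 − 1 = 1 and tw(G) ≤ 1. Any graph with an edge has treewidth ≥ 1, and G has the edge 7–0. Combining the bounds, tw(G) = 1.

Treewidth 1.
One optimal decomposition is:
Bags: B1 = {0, 7}  B2 = {0, 6}  B3 = {0, 4}  B4 = {0, 2}  B5 = {0, 8}  B6 = {0, 5}  B7 = {1, 4}  B8 = {3, 5}
Tree: B1–B2, B2–B3, B2–B4, B4–B5, B1–B6, B3–B7, B6–B8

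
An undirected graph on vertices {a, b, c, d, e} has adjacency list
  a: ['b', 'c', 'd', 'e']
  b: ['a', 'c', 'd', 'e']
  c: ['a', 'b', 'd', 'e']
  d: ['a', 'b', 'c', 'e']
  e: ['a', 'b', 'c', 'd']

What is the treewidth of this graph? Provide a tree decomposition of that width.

Treewidth 4.
Bags: B1 = {a, b, c, d, e}
Tree: (single bag)

With just one bag of size 5, the width is 5 − 1 = 4, so tw(G) ≤ 4. On the other hand G contains the 5-clique {a, b, c, d, e}. A clique must lie in a single bag of any decomposition, so no decomposition can have width below 4. Combining the bounds, tw(G) = 4.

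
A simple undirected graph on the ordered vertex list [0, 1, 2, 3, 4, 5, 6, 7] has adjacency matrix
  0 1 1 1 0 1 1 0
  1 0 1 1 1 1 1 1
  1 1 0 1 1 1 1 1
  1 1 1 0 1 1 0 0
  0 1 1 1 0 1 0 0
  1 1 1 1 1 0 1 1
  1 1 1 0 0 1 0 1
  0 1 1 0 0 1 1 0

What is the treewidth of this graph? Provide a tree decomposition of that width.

Treewidth 4.
Bags: B1 = {1, 2, 3, 4, 5}  B2 = {0, 1, 2, 3, 5}  B3 = {0, 1, 2, 5, 6}  B4 = {1, 2, 5, 6, 7}
Tree: B1–B2, B2–B3, B3–B4

Each bag holds 5 vertices, so the decomposition has width 4, which upper-bounds the treewidth. On the other hand G contains the 5-clique {0, 1, 2, 3, 5}. A clique must lie in a single bag of any decomposition, so no decomposition can have width below 4. Therefore the treewidth is 4.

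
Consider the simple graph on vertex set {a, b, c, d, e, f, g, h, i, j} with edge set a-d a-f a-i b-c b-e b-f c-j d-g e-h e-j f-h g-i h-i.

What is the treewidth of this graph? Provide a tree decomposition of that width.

Each bag holds 3 vertices, so the decomposition has width 2, which upper-bounds the treewidth. The edges g–d–a–i–g form a cycle, so G is not a tree and its treewidth is at least 2. Combining the bounds, tw(G) = 2.

Treewidth 2.
One such decomposition:
Bags: B1 = {d, g, i}  B2 = {a, d, i}  B3 = {a, h, i}  B4 = {a, f, h}  B5 = {e, f, h}  B6 = {b, e, f}  B7 = {b, e, j}  B8 = {b, c, j}
Tree: B1–B2, B2–B3, B3–B4, B4–B5, B5–B6, B6–B7, B7–B8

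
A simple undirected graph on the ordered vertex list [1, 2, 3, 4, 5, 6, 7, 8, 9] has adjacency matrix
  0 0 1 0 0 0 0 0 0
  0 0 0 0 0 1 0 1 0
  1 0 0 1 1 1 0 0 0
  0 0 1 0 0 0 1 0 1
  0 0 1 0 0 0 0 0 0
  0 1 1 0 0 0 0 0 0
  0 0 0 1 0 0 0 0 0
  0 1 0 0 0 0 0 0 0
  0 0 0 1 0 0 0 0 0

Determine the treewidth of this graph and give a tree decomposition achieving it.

The largest bag has 2 vertices, giving width 1; this decomposition certifies tw(G) ≤ 1. G has an edge, so its treewidth is at least 1. Combining the bounds, tw(G) = 1.

Treewidth 1.
One optimal decomposition is:
Bags: B1 = {3, 4}  B2 = {3, 6}  B3 = {2, 6}  B4 = {1, 3}  B5 = {4, 9}  B6 = {4, 7}  B7 = {2, 8}  B8 = {3, 5}
Tree: B1–B2, B2–B3, B2–B4, B1–B5, B1–B6, B3–B7, B2–B8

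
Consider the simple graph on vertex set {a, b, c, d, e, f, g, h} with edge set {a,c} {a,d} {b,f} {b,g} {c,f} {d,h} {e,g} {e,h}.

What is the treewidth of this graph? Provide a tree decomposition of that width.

The largest bag has 3 vertices, giving width 2; this decomposition certifies tw(G) ≤ 2. For the lower bound, G contains the cycle c–f–b–g–e–h–d–a–c, so G is not a forest; only forests have treewidth ≤ 1, hence tw(G) ≥ 2. Hence tw(G) = 2 exactly.

Treewidth 2.
Bags: B1 = {b, c, f}  B2 = {b, c, g}  B3 = {c, e, g}  B4 = {c, e, h}  B5 = {c, d, h}  B6 = {a, c, d}
Tree: B1–B2, B2–B3, B3–B4, B4–B5, B5–B6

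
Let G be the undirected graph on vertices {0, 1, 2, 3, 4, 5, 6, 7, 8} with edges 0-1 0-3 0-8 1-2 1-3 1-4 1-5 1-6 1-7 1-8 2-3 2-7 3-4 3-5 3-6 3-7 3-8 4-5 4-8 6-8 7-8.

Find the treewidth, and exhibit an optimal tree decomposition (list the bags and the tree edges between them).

Treewidth 3.
One optimal decomposition is:
Bags: B1 = {1, 3, 6, 8}  B2 = {1, 3, 7, 8}  B3 = {0, 1, 3, 8}  B4 = {1, 2, 3, 7}  B5 = {1, 3, 4, 8}  B6 = {1, 3, 4, 5}
Tree: B1–B2, B2–B3, B2–B4, B2–B5, B5–B6

Every bag has size at most 4, so the width is 4 − 1 = 3 and tw(G) ≤ 3. For the lower bound, the 4 vertices {0, 1, 3, 8} are pairwise adjacent, and any tree decomposition puts a clique entirely inside one bag — forcing width ≥ 3. Therefore the treewidth is 3.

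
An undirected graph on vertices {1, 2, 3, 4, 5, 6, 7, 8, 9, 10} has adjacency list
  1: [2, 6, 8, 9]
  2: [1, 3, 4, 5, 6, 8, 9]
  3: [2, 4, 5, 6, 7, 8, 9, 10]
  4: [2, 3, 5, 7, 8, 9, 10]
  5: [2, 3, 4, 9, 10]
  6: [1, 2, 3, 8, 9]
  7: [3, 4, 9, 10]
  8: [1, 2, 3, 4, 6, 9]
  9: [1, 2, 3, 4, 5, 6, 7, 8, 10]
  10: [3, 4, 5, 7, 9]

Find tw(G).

A width-4 tree decomposition is:
Bags: B1 = {2, 3, 4, 8, 9}  B2 = {2, 3, 4, 5, 9}  B3 = {3, 4, 5, 9, 10}  B4 = {3, 4, 7, 9, 10}  B5 = {2, 3, 6, 8, 9}  B6 = {1, 2, 6, 8, 9}
Tree: B1–B2, B2–B3, B3–B4, B1–B5, B5–B6
Every bag has size at most 5, so the width is 5 − 1 = 4 and tw(G) ≤ 4. On the other hand G contains the 5-clique {1, 2, 6, 8, 9}. A clique must lie in a single bag of any decomposition, so no decomposition can have width below 4. The upper and lower bounds meet at 4, so that is the treewidth.

4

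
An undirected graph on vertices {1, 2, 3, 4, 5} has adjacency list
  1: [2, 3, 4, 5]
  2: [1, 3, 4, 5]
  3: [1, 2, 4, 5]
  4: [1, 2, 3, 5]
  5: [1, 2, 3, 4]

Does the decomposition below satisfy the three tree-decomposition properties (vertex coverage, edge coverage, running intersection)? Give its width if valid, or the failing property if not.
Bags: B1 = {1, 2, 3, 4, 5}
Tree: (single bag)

Yes; width 4.

Checking the three conditions: (i) the bags cover all of {1, 2, 3, 4, 5}; (ii) for each edge, some bag contains both endpoints; (iii) the bags containing any fixed vertex form a subtree. All hold, so the decomposition is valid with width 5 − 1 = 4.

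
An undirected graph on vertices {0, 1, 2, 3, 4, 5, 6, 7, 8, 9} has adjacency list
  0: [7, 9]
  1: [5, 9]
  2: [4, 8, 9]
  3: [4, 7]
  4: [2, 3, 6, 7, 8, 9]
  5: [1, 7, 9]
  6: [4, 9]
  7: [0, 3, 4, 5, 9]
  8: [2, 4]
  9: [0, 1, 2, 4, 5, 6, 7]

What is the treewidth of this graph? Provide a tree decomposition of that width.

Treewidth 2.
One optimal decomposition is:
Bags: B1 = {5, 7, 9}  B2 = {4, 7, 9}  B3 = {4, 6, 9}  B4 = {2, 4, 9}  B5 = {2, 4, 8}  B6 = {1, 5, 9}  B7 = {0, 7, 9}  B8 = {3, 4, 7}
Tree: B1–B2, B2–B3, B3–B4, B4–B5, B1–B6, B2–B7, B2–B8

Every bag has size at most 3, so the width is 3 − 1 = 2 and tw(G) ≤ 2. Conversely, {2, 4, 8} is a clique of size 3, and the vertices of any clique must share a bag in every tree decomposition; so some bag has ≥ 3 vertices and tw(G) ≥ 2. Therefore the treewidth is 2.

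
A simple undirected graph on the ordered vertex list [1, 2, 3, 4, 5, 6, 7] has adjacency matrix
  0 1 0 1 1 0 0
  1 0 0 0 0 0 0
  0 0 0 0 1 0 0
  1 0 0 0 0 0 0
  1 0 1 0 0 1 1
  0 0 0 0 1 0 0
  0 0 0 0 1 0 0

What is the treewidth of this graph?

A width-1 tree decomposition is:
Bags: B1 = {5, 6}  B2 = {1, 5}  B3 = {5, 7}  B4 = {1, 4}  B5 = {1, 2}  B6 = {3, 5}
Tree: B1–B2, B2–B3, B2–B4, B2–B5, B1–B6
Every bag has size at most 2, so the width is 2 − 1 = 1 and tw(G) ≤ 1. Since G has at least one edge (e.g. 6–5), it is not an edgeless graph, so tw(G) ≥ 1. Combining the bounds, tw(G) = 1.

1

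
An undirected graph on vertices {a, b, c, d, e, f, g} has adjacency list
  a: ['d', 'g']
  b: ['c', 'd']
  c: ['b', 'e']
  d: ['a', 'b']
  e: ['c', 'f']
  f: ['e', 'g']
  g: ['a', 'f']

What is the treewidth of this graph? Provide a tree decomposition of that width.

Every bag has size at most 3, so the width is 3 − 1 = 2 and tw(G) ≤ 2. Since d–a–g–f–e–c–b–d is a cycle in G, G is not acyclic. Forests are exactly the graphs of treewidth ≤ 1, so tw(G) ≥ 2. Therefore the treewidth is 2.

Treewidth 2.
One optimal decomposition is:
Bags: B1 = {a, d, g}  B2 = {d, f, g}  B3 = {d, e, f}  B4 = {c, d, e}  B5 = {b, c, d}
Tree: B1–B2, B2–B3, B3–B4, B4–B5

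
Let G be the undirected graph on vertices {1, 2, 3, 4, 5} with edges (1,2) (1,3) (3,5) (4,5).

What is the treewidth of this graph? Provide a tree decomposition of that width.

Treewidth 1.
One such decomposition:
Bags: B1 = {4, 5}  B2 = {3, 5}  B3 = {1, 3}  B4 = {1, 2}
Tree: B1–B2, B2–B3, B3–B4

Every bag has size at most 2, so the width is 2 − 1 = 1 and tw(G) ≤ 1. Since G has at least one edge (e.g. 4–5), it is not an edgeless graph, so tw(G) ≥ 1. Combining the bounds, tw(G) = 1.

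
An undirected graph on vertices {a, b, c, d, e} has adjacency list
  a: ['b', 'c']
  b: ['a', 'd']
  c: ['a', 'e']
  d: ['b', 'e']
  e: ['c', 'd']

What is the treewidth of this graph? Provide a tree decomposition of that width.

Every bag has size at most 3, so the width is 3 − 1 = 2 and tw(G) ≤ 2. For the lower bound, G contains the cycle c–a–b–d–e–c, so G is not a forest; only forests have treewidth ≤ 1, hence tw(G) ≥ 2. Therefore the treewidth is 2.

Treewidth 2.
Bags: B1 = {a, b, c}  B2 = {b, c, d}  B3 = {c, d, e}
Tree: B1–B2, B2–B3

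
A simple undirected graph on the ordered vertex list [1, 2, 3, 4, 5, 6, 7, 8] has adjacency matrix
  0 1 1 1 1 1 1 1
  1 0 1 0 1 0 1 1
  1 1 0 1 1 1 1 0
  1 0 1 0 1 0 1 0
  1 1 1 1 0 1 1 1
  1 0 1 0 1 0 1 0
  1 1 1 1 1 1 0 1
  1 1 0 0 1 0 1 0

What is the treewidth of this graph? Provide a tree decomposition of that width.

Treewidth 4.
One such decomposition:
Bags: B1 = {1, 2, 3, 5, 7}  B2 = {1, 3, 5, 6, 7}  B3 = {1, 2, 5, 7, 8}  B4 = {1, 3, 4, 5, 7}
Tree: B1–B2, B1–B3, B1–B4

The largest bag has 5 vertices, giving width 4; this decomposition certifies tw(G) ≤ 4. On the other hand G contains the 5-clique {1, 2, 5, 7, 8}. A clique must lie in a single bag of any decomposition, so no decomposition can have width below 4. The upper and lower bounds meet at 4, so that is the treewidth.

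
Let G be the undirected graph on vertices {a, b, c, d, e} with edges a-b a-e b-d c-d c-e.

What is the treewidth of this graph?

A width-2 tree decomposition is:
Bags: B1 = {b, c, d}  B2 = {b, c, e}  B3 = {a, b, e}
Tree: B1–B2, B2–B3
Each bag holds 3 vertices, so the decomposition has width 2, which upper-bounds the treewidth. The edges b–d–c–e–a–b form a cycle, so G is not a tree and its treewidth is at least 2. Combining the bounds, tw(G) = 2.

2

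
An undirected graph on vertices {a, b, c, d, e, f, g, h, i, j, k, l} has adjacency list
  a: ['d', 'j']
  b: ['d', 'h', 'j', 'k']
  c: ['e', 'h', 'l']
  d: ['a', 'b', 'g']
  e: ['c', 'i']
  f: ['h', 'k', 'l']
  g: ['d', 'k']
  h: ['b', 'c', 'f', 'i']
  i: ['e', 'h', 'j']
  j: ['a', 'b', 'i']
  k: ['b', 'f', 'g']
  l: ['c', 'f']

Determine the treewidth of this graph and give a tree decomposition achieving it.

Each bag holds 4 vertices, so the decomposition has width 3, which upper-bounds the treewidth. For the lower bound: the 4 vertex sets {a,d,g}, {k}, {b}, {f,h,i,j} are disjoint, each induces a connected subgraph, and every pair is joined by at least one edge of G. Contracting each set to a single vertex therefore yields K_{4} as a minor, and since treewidth is minor-monotone, tw(G) ≥ tw(K_{4}) = 3. Hence tw(G) = 3 exactly.

Treewidth 3.
One optimal decomposition is:
Bags: B1 = {a, d, g, k}  B2 = {a, b, d, k}  B3 = {a, b, j, k}  B4 = {b, f, j, k}  B5 = {b, f, h, j}  B6 = {f, h, i, j}  B7 = {f, h, i, l}  B8 = {c, h, i, l}  B9 = {c, e, i, l}
Tree: B1–B2, B2–B3, B3–B4, B4–B5, B5–B6, B6–B7, B7–B8, B8–B9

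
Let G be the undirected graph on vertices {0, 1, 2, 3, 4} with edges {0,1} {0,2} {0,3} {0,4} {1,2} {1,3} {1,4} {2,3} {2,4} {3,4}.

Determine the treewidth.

A width-4 tree decomposition is:
Bags: B1 = {0, 1, 2, 3, 4}
Tree: (single bag)
With just one bag of size 5, the width is 5 − 1 = 4, so tw(G) ≤ 4. For the lower bound, the 5 vertices {0, 1, 2, 3, 4} are pairwise adjacent, and any tree decomposition puts a clique entirely inside one bag — forcing width ≥ 4. The upper and lower bounds meet at 4, so that is the treewidth.

4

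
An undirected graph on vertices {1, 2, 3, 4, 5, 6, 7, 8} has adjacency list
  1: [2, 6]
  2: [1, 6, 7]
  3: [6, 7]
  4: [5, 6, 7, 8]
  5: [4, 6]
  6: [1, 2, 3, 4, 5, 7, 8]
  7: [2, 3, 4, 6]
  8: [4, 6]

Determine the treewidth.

A width-2 tree decomposition is:
Bags: B1 = {4, 5, 6}  B2 = {4, 6, 7}  B3 = {4, 6, 8}  B4 = {3, 6, 7}  B5 = {2, 6, 7}  B6 = {1, 2, 6}
Tree: B1–B2, B1–B3, B2–B4, B4–B5, B5–B6
The largest bag has 3 vertices, giving width 2; this decomposition certifies tw(G) ≤ 2. For the lower bound, the 3 vertices {1, 2, 6} are pairwise adjacent, and any tree decomposition puts a clique entirely inside one bag — forcing width ≥ 2. The upper and lower bounds meet at 2, so that is the treewidth.

2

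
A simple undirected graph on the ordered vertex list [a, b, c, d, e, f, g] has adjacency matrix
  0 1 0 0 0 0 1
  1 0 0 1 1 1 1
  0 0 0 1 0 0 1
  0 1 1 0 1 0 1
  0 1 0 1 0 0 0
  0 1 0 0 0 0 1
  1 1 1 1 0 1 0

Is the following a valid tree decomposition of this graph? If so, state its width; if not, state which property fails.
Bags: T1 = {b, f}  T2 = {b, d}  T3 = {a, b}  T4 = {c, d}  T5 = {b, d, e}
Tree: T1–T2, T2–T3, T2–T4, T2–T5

No — vertex g appears in no bag.

A tree decomposition must satisfy three properties: every vertex lies in some bag; for every edge, both endpoints lie together in some bag; and for every vertex, the bags containing it form a connected subtree. Here vertex g appears in no bag, so the decomposition is invalid.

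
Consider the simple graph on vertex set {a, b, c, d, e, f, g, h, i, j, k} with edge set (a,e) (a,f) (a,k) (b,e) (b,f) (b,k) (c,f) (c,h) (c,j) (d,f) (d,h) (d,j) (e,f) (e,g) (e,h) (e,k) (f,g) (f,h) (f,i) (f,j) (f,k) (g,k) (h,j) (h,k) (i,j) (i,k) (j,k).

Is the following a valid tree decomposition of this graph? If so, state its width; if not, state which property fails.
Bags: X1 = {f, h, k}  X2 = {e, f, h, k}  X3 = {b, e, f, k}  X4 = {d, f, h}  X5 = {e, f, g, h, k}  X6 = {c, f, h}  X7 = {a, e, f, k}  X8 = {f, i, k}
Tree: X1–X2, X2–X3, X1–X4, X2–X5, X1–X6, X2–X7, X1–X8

No — vertex j appears in no bag.

A tree decomposition must satisfy three properties: every vertex lies in some bag; for every edge, both endpoints lie together in some bag; and for every vertex, the bags containing it form a connected subtree. Here vertex j appears in no bag, so the decomposition is invalid.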